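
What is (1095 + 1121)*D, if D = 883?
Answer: 1956728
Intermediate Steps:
(1095 + 1121)*D = (1095 + 1121)*883 = 2216*883 = 1956728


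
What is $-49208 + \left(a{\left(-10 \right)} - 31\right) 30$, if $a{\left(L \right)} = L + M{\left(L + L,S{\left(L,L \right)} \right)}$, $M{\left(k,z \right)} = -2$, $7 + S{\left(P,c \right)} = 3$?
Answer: $-50498$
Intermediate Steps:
$S{\left(P,c \right)} = -4$ ($S{\left(P,c \right)} = -7 + 3 = -4$)
$a{\left(L \right)} = -2 + L$ ($a{\left(L \right)} = L - 2 = -2 + L$)
$-49208 + \left(a{\left(-10 \right)} - 31\right) 30 = -49208 + \left(\left(-2 - 10\right) - 31\right) 30 = -49208 + \left(-12 - 31\right) 30 = -49208 - 1290 = -50498$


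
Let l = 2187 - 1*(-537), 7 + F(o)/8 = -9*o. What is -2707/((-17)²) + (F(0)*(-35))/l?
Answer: -1701857/196809 ≈ -8.6472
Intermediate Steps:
F(o) = -56 - 72*o (F(o) = -56 + 8*(-9*o) = -56 - 72*o)
l = 2724 (l = 2187 + 537 = 2724)
-2707/((-17)²) + (F(0)*(-35))/l = -2707/((-17)²) + ((-56 - 72*0)*(-35))/2724 = -2707/289 + ((-56 + 0)*(-35))*(1/2724) = -2707*1/289 - 56*(-35)*(1/2724) = -2707/289 + 1960*(1/2724) = -2707/289 + 490/681 = -1701857/196809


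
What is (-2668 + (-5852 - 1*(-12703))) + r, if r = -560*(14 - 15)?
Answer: 4743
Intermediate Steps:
r = 560 (r = -560*(-1) = 560)
(-2668 + (-5852 - 1*(-12703))) + r = (-2668 + (-5852 - 1*(-12703))) + 560 = (-2668 + (-5852 + 12703)) + 560 = (-2668 + 6851) + 560 = 4183 + 560 = 4743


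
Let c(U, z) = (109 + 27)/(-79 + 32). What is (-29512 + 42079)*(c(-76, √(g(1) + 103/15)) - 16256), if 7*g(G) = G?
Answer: -9603299256/47 ≈ -2.0433e+8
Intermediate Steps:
g(G) = G/7
c(U, z) = -136/47 (c(U, z) = 136/(-47) = 136*(-1/47) = -136/47)
(-29512 + 42079)*(c(-76, √(g(1) + 103/15)) - 16256) = (-29512 + 42079)*(-136/47 - 16256) = 12567*(-764168/47) = -9603299256/47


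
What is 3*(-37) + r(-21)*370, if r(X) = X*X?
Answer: 163059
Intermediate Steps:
r(X) = X**2
3*(-37) + r(-21)*370 = 3*(-37) + (-21)**2*370 = -111 + 441*370 = -111 + 163170 = 163059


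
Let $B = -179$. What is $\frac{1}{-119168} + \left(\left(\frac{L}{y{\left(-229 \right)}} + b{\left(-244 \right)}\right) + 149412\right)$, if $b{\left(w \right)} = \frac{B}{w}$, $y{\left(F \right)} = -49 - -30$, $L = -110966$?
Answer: $\frac{1128572918755}{7269248} \approx 1.5525 \cdot 10^{5}$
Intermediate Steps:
$y{\left(F \right)} = -19$ ($y{\left(F \right)} = -49 + 30 = -19$)
$b{\left(w \right)} = - \frac{179}{w}$
$\frac{1}{-119168} + \left(\left(\frac{L}{y{\left(-229 \right)}} + b{\left(-244 \right)}\right) + 149412\right) = \frac{1}{-119168} + \left(\left(- \frac{110966}{-19} - \frac{179}{-244}\right) + 149412\right) = - \frac{1}{119168} + \left(\left(\left(-110966\right) \left(- \frac{1}{19}\right) - - \frac{179}{244}\right) + 149412\right) = - \frac{1}{119168} + \left(\left(\frac{110966}{19} + \frac{179}{244}\right) + 149412\right) = - \frac{1}{119168} + \left(\frac{27079105}{4636} + 149412\right) = - \frac{1}{119168} + \frac{719753137}{4636} = \frac{1128572918755}{7269248}$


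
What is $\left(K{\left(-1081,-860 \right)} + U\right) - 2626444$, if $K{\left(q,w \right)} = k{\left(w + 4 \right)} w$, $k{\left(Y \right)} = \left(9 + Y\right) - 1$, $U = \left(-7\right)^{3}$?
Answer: $-1897507$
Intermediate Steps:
$U = -343$
$k{\left(Y \right)} = 8 + Y$
$K{\left(q,w \right)} = w \left(12 + w\right)$ ($K{\left(q,w \right)} = \left(8 + \left(w + 4\right)\right) w = \left(8 + \left(4 + w\right)\right) w = \left(12 + w\right) w = w \left(12 + w\right)$)
$\left(K{\left(-1081,-860 \right)} + U\right) - 2626444 = \left(- 860 \left(12 - 860\right) - 343\right) - 2626444 = \left(\left(-860\right) \left(-848\right) - 343\right) - 2626444 = \left(729280 - 343\right) - 2626444 = 728937 - 2626444 = -1897507$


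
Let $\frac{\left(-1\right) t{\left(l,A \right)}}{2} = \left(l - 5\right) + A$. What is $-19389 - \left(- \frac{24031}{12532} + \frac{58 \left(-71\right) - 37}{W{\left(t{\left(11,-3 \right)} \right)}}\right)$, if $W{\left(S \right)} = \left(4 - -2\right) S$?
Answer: $- \frac{183303989}{9399} \approx -19503.0$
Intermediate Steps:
$t{\left(l,A \right)} = 10 - 2 A - 2 l$ ($t{\left(l,A \right)} = - 2 \left(\left(l - 5\right) + A\right) = - 2 \left(\left(-5 + l\right) + A\right) = - 2 \left(-5 + A + l\right) = 10 - 2 A - 2 l$)
$W{\left(S \right)} = 6 S$ ($W{\left(S \right)} = \left(4 + 2\right) S = 6 S$)
$-19389 - \left(- \frac{24031}{12532} + \frac{58 \left(-71\right) - 37}{W{\left(t{\left(11,-3 \right)} \right)}}\right) = -19389 - \left(- \frac{24031}{12532} + \frac{58 \left(-71\right) - 37}{6 \left(10 - -6 - 22\right)}\right) = -19389 - \left(\left(-24031\right) \frac{1}{12532} + \frac{-4118 - 37}{6 \left(10 + 6 - 22\right)}\right) = -19389 - \left(- \frac{24031}{12532} - \frac{4155}{6 \left(-6\right)}\right) = -19389 - \left(- \frac{24031}{12532} - \frac{4155}{-36}\right) = -19389 - \left(- \frac{24031}{12532} - - \frac{1385}{12}\right) = -19389 - \left(- \frac{24031}{12532} + \frac{1385}{12}\right) = -19389 - \frac{1066778}{9399} = - \frac{183303989}{9399}$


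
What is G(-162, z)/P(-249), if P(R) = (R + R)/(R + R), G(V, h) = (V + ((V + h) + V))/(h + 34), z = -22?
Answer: -127/3 ≈ -42.333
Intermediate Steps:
G(V, h) = (h + 3*V)/(34 + h) (G(V, h) = (V + (h + 2*V))/(34 + h) = (h + 3*V)/(34 + h))
P(R) = 1 (P(R) = (2*R)/((2*R)) = (2*R)*(1/(2*R)) = 1)
G(-162, z)/P(-249) = ((-22 + 3*(-162))/(34 - 22))/1 = ((-22 - 486)/12)*1 = ((1/12)*(-508))*1 = -127/3*1 = -127/3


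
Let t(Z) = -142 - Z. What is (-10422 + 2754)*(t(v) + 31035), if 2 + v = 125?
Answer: -235944360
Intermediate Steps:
v = 123 (v = -2 + 125 = 123)
(-10422 + 2754)*(t(v) + 31035) = (-10422 + 2754)*((-142 - 1*123) + 31035) = -7668*((-142 - 123) + 31035) = -7668*(-265 + 31035) = -7668*30770 = -235944360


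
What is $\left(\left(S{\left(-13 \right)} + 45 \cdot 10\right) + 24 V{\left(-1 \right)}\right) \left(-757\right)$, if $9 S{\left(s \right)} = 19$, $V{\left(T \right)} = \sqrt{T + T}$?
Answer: $- \frac{3080233}{9} - 18168 i \sqrt{2} \approx -3.4225 \cdot 10^{5} - 25693.0 i$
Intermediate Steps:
$V{\left(T \right)} = \sqrt{2} \sqrt{T}$ ($V{\left(T \right)} = \sqrt{2 T} = \sqrt{2} \sqrt{T}$)
$S{\left(s \right)} = \frac{19}{9}$ ($S{\left(s \right)} = \frac{1}{9} \cdot 19 = \frac{19}{9}$)
$\left(\left(S{\left(-13 \right)} + 45 \cdot 10\right) + 24 V{\left(-1 \right)}\right) \left(-757\right) = \left(\left(\frac{19}{9} + 45 \cdot 10\right) + 24 \sqrt{2} \sqrt{-1}\right) \left(-757\right) = \left(\left(\frac{19}{9} + 450\right) + 24 \sqrt{2} i\right) \left(-757\right) = \left(\frac{4069}{9} + 24 i \sqrt{2}\right) \left(-757\right) = - \frac{3080233}{9} - 18168 i \sqrt{2}$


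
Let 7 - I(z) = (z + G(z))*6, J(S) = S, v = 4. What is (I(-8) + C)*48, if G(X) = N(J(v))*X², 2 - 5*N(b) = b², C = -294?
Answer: 200688/5 ≈ 40138.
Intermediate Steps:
N(b) = ⅖ - b²/5
G(X) = -14*X²/5 (G(X) = (⅖ - ⅕*4²)*X² = (⅖ - ⅕*16)*X² = (⅖ - 16/5)*X² = -14*X²/5)
I(z) = 7 - 6*z + 84*z²/5 (I(z) = 7 - (z - 14*z²/5)*6 = 7 - (6*z - 84*z²/5) = 7 + (-6*z + 84*z²/5) = 7 - 6*z + 84*z²/5)
(I(-8) + C)*48 = ((7 - 6*(-8) + (84/5)*(-8)²) - 294)*48 = ((7 + 48 + (84/5)*64) - 294)*48 = ((7 + 48 + 5376/5) - 294)*48 = (5651/5 - 294)*48 = (4181/5)*48 = 200688/5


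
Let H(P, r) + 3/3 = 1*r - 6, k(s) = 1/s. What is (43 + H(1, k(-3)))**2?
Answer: 11449/9 ≈ 1272.1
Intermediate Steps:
k(s) = 1/s
H(P, r) = -7 + r (H(P, r) = -1 + (1*r - 6) = -1 + (r - 6) = -1 + (-6 + r) = -7 + r)
(43 + H(1, k(-3)))**2 = (43 + (-7 + 1/(-3)))**2 = (43 + (-7 - 1/3))**2 = (43 - 22/3)**2 = (107/3)**2 = 11449/9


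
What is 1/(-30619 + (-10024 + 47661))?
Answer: 1/7018 ≈ 0.00014249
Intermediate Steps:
1/(-30619 + (-10024 + 47661)) = 1/(-30619 + 37637) = 1/7018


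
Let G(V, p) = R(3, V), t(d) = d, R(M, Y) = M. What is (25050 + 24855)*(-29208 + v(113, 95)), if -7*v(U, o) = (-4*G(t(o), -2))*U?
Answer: -10135705500/7 ≈ -1.4480e+9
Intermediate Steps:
G(V, p) = 3
v(U, o) = 12*U/7 (v(U, o) = -(-4*3)*U/7 = -(-12)*U/7 = 12*U/7)
(25050 + 24855)*(-29208 + v(113, 95)) = (25050 + 24855)*(-29208 + (12/7)*113) = 49905*(-29208 + 1356/7) = 49905*(-203100/7) = -10135705500/7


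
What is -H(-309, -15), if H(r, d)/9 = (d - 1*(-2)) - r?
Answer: -2664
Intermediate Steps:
H(r, d) = 18 - 9*r + 9*d (H(r, d) = 9*((d - 1*(-2)) - r) = 9*((d + 2) - r) = 9*((2 + d) - r) = 9*(2 + d - r) = 18 - 9*r + 9*d)
-H(-309, -15) = -(18 - 9*(-309) + 9*(-15)) = -(18 + 2781 - 135) = -1*2664 = -2664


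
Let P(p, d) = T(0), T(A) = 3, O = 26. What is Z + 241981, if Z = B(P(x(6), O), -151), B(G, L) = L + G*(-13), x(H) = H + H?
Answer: 241791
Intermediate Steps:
x(H) = 2*H
P(p, d) = 3
B(G, L) = L - 13*G
Z = -190 (Z = -151 - 13*3 = -151 - 39 = -190)
Z + 241981 = -190 + 241981 = 241791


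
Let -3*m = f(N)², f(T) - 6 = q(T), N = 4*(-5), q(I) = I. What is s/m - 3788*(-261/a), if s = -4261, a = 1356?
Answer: 17592723/22148 ≈ 794.33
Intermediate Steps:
N = -20
f(T) = 6 + T
m = -196/3 (m = -(6 - 20)²/3 = -⅓*(-14)² = -⅓*196 = -196/3 ≈ -65.333)
s/m - 3788*(-261/a) = -4261/(-196/3) - 3788/(1356/(-261)) = -4261*(-3/196) - 3788/(1356*(-1/261)) = 12783/196 - 3788/(-452/87) = 12783/196 - 3788*(-87/452) = 12783/196 + 82389/113 = 17592723/22148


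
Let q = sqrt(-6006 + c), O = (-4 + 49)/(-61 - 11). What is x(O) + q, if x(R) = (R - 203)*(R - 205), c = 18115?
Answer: 2679705/64 + sqrt(12109) ≈ 41980.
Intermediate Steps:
O = -5/8 (O = 45/(-72) = 45*(-1/72) = -5/8 ≈ -0.62500)
x(R) = (-205 + R)*(-203 + R) (x(R) = (-203 + R)*(-205 + R) = (-205 + R)*(-203 + R))
q = sqrt(12109) (q = sqrt(-6006 + 18115) = sqrt(12109) ≈ 110.04)
x(O) + q = (41615 + (-5/8)**2 - 408*(-5/8)) + sqrt(12109) = (41615 + 25/64 + 255) + sqrt(12109) = 2679705/64 + sqrt(12109)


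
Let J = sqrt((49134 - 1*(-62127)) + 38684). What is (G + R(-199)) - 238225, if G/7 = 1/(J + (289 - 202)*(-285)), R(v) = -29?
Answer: -29288186860377/122928416 - 7*sqrt(149945)/614642080 ≈ -2.3825e+5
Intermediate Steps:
J = sqrt(149945) (J = sqrt((49134 + 62127) + 38684) = sqrt(111261 + 38684) = sqrt(149945) ≈ 387.23)
G = 7/(-24795 + sqrt(149945)) (G = 7/(sqrt(149945) + (289 - 202)*(-285)) = 7/(sqrt(149945) + 87*(-285)) = 7/(sqrt(149945) - 24795) = 7/(-24795 + sqrt(149945)) ≈ -0.00028679)
(G + R(-199)) - 238225 = ((-34713/122928416 - 7*sqrt(149945)/614642080) - 29) - 238225 = (-3564958777/122928416 - 7*sqrt(149945)/614642080) - 238225 = -29288186860377/122928416 - 7*sqrt(149945)/614642080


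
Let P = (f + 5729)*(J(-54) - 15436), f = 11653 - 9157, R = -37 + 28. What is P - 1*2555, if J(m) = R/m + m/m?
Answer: -761724355/6 ≈ -1.2695e+8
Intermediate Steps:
R = -9
J(m) = 1 - 9/m (J(m) = -9/m + m/m = -9/m + 1 = 1 - 9/m)
f = 2496
P = -761709025/6 (P = (2496 + 5729)*((-9 - 54)/(-54) - 15436) = 8225*(-1/54*(-63) - 15436) = 8225*(7/6 - 15436) = 8225*(-92609/6) = -761709025/6 ≈ -1.2695e+8)
P - 1*2555 = -761709025/6 - 1*2555 = -761709025/6 - 2555 = -761724355/6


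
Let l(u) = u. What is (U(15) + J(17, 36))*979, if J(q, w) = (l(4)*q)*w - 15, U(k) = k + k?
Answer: 2411277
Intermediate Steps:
U(k) = 2*k
J(q, w) = -15 + 4*q*w (J(q, w) = (4*q)*w - 15 = 4*q*w - 15 = -15 + 4*q*w)
(U(15) + J(17, 36))*979 = (2*15 + (-15 + 4*17*36))*979 = (30 + (-15 + 2448))*979 = (30 + 2433)*979 = 2463*979 = 2411277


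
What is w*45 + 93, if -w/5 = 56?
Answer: -12507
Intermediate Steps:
w = -280 (w = -5*56 = -280)
w*45 + 93 = -280*45 + 93 = -12600 + 93 = -12507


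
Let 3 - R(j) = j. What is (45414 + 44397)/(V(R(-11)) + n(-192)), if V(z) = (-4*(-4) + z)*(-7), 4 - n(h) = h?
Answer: -89811/14 ≈ -6415.1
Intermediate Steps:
R(j) = 3 - j
n(h) = 4 - h
V(z) = -112 - 7*z (V(z) = (16 + z)*(-7) = -112 - 7*z)
(45414 + 44397)/(V(R(-11)) + n(-192)) = (45414 + 44397)/((-112 - 7*(3 - 1*(-11))) + (4 - 1*(-192))) = 89811/((-112 - 7*(3 + 11)) + (4 + 192)) = 89811/((-112 - 7*14) + 196) = 89811/((-112 - 98) + 196) = 89811/(-210 + 196) = 89811/(-14) = 89811*(-1/14) = -89811/14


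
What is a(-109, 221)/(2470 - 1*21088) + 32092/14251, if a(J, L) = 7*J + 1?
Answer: 101391353/44220853 ≈ 2.2928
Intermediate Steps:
a(J, L) = 1 + 7*J
a(-109, 221)/(2470 - 1*21088) + 32092/14251 = (1 + 7*(-109))/(2470 - 1*21088) + 32092/14251 = (1 - 763)/(2470 - 21088) + 32092*(1/14251) = -762/(-18618) + 32092/14251 = -762*(-1/18618) + 32092/14251 = 127/3103 + 32092/14251 = 101391353/44220853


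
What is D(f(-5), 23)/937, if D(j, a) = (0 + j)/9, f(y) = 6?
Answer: 2/2811 ≈ 0.00071149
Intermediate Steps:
D(j, a) = j/9 (D(j, a) = j*(⅑) = j/9)
D(f(-5), 23)/937 = ((⅑)*6)/937 = (⅔)*(1/937) = 2/2811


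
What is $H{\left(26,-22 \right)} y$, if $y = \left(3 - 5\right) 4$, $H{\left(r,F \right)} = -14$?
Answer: $112$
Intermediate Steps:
$y = -8$ ($y = \left(-2\right) 4 = -8$)
$H{\left(26,-22 \right)} y = \left(-14\right) \left(-8\right) = 112$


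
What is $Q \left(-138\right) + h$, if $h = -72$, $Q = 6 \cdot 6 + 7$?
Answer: $-6006$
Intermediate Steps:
$Q = 43$ ($Q = 36 + 7 = 43$)
$Q \left(-138\right) + h = 43 \left(-138\right) - 72 = -5934 - 72 = -6006$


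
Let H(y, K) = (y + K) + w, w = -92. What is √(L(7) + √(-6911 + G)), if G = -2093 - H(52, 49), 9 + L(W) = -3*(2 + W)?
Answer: √(-36 + I*√9013) ≈ 5.7242 + 8.2926*I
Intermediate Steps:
L(W) = -15 - 3*W (L(W) = -9 - 3*(2 + W) = -9 + (-6 - 3*W) = -15 - 3*W)
H(y, K) = -92 + K + y (H(y, K) = (y + K) - 92 = (K + y) - 92 = -92 + K + y)
G = -2102 (G = -2093 - (-92 + 49 + 52) = -2093 - 1*9 = -2093 - 9 = -2102)
√(L(7) + √(-6911 + G)) = √((-15 - 3*7) + √(-6911 - 2102)) = √((-15 - 21) + √(-9013)) = √(-36 + I*√9013)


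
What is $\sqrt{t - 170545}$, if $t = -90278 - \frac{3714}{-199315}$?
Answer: $\frac{i \sqrt{10361576142416265}}{199315} \approx 510.71 i$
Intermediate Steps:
$t = - \frac{17993755856}{199315}$ ($t = -90278 - - \frac{3714}{199315} = -90278 + \frac{3714}{199315} = - \frac{17993755856}{199315} \approx -90278.0$)
$\sqrt{t - 170545} = \sqrt{- \frac{17993755856}{199315} - 170545} = \sqrt{- \frac{51985932531}{199315}} = \frac{i \sqrt{10361576142416265}}{199315}$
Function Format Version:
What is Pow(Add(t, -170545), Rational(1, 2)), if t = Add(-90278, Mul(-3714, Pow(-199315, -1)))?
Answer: Mul(Rational(1, 199315), I, Pow(10361576142416265, Rational(1, 2))) ≈ Mul(510.71, I)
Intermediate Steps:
t = Rational(-17993755856, 199315) (t = Add(-90278, Mul(-3714, Rational(-1, 199315))) = Add(-90278, Rational(3714, 199315)) = Rational(-17993755856, 199315) ≈ -90278.)
Pow(Add(t, -170545), Rational(1, 2)) = Pow(Add(Rational(-17993755856, 199315), -170545), Rational(1, 2)) = Pow(Rational(-51985932531, 199315), Rational(1, 2)) = Mul(Rational(1, 199315), I, Pow(10361576142416265, Rational(1, 2)))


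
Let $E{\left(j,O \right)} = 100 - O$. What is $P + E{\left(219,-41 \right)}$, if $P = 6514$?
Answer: $6655$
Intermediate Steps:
$P + E{\left(219,-41 \right)} = 6514 + \left(100 - -41\right) = 6514 + \left(100 + 41\right) = 6514 + 141 = 6655$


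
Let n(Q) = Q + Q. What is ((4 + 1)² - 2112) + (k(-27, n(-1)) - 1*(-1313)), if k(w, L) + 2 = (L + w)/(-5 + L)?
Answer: -5403/7 ≈ -771.86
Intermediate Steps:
n(Q) = 2*Q
k(w, L) = -2 + (L + w)/(-5 + L)
((4 + 1)² - 2112) + (k(-27, n(-1)) - 1*(-1313)) = ((4 + 1)² - 2112) + ((10 - 27 - 2*(-1))/(-5 + 2*(-1)) - 1*(-1313)) = (5² - 2112) + ((10 - 27 - 1*(-2))/(-5 - 2) + 1313) = (25 - 2112) + ((10 - 27 + 2)/(-7) + 1313) = -2087 + (-⅐*(-15) + 1313) = -2087 + (15/7 + 1313) = -2087 + 9206/7 = -5403/7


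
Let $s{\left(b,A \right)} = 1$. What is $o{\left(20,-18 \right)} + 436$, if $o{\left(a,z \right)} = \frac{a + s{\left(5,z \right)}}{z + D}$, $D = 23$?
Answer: $\frac{2201}{5} \approx 440.2$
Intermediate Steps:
$o{\left(a,z \right)} = \frac{1 + a}{23 + z}$ ($o{\left(a,z \right)} = \frac{a + 1}{z + 23} = \frac{1 + a}{23 + z}$)
$o{\left(20,-18 \right)} + 436 = \frac{1 + 20}{23 - 18} + 436 = \frac{1}{5} \cdot 21 + 436 = \frac{21}{5} + 436 = \frac{2201}{5}$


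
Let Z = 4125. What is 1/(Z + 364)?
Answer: 1/4489 ≈ 0.00022277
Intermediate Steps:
1/(Z + 364) = 1/(4125 + 364) = 1/4489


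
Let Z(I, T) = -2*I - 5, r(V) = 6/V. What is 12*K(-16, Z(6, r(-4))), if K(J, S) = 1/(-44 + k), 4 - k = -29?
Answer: -12/11 ≈ -1.0909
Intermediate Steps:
k = 33 (k = 4 - 1*(-29) = 4 + 29 = 33)
Z(I, T) = -5 - 2*I
K(J, S) = -1/11 (K(J, S) = 1/(-44 + 33) = 1/(-11) = -1/11)
12*K(-16, Z(6, r(-4))) = 12*(-1/11) = -12/11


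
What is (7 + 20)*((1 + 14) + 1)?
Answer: 432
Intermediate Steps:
(7 + 20)*((1 + 14) + 1) = 27*(15 + 1) = 27*16 = 432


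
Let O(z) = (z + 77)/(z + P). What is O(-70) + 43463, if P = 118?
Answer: 2086231/48 ≈ 43463.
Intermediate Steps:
O(z) = (77 + z)/(118 + z) (O(z) = (z + 77)/(z + 118) = (77 + z)/(118 + z))
O(-70) + 43463 = (77 - 70)/(118 - 70) + 43463 = 7/48 + 43463 = 2086231/48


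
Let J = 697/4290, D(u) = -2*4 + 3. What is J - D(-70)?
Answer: 22147/4290 ≈ 5.1625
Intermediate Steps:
D(u) = -5 (D(u) = -8 + 3 = -5)
J = 697/4290 (J = 697*(1/4290) = 697/4290 ≈ 0.16247)
J - D(-70) = 697/4290 - 1*(-5) = 697/4290 + 5 = 22147/4290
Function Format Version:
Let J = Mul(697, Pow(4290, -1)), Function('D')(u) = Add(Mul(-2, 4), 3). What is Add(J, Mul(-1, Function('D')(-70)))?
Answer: Rational(22147, 4290) ≈ 5.1625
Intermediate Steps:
Function('D')(u) = -5 (Function('D')(u) = Add(-8, 3) = -5)
J = Rational(697, 4290) (J = Mul(697, Rational(1, 4290)) = Rational(697, 4290) ≈ 0.16247)
Add(J, Mul(-1, Function('D')(-70))) = Add(Rational(697, 4290), Mul(-1, -5)) = Add(Rational(697, 4290), 5) = Rational(22147, 4290)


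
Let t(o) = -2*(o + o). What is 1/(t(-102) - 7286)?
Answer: -1/6878 ≈ -0.00014539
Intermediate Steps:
t(o) = -4*o
1/(t(-102) - 7286) = 1/(-4*(-102) - 7286) = 1/(408 - 7286) = 1/(-6878) = -1/6878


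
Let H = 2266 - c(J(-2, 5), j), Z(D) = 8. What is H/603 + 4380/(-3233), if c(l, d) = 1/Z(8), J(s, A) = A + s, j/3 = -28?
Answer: 37475471/15595992 ≈ 2.4029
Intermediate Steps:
j = -84 (j = 3*(-28) = -84)
c(l, d) = 1/8
H = 18127/8 (H = 2266 - 1*1/8 = 2266 - 1/8 = 18127/8 ≈ 2265.9)
H/603 + 4380/(-3233) = (18127/8)/603 + 4380/(-3233) = (18127/8)*(1/603) + 4380*(-1/3233) = 18127/4824 - 4380/3233 = 37475471/15595992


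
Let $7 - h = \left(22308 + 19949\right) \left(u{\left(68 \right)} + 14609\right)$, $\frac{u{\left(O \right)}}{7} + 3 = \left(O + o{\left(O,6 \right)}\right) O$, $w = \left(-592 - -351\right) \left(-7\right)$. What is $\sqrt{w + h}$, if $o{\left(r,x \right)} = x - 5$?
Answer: $11 i \sqrt{16564730} \approx 44770.0 i$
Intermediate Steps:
$o{\left(r,x \right)} = -5 + x$
$w = 1687$ ($w = \left(-592 + 351\right) \left(-7\right) = \left(-241\right) \left(-7\right) = 1687$)
$u{\left(O \right)} = -21 + 7 O \left(1 + O\right)$ ($u{\left(O \right)} = -21 + 7 \left(O + \left(-5 + 6\right)\right) O = -21 + 7 \left(O + 1\right) O = -21 + 7 \left(1 + O\right) O = -21 + 7 O \left(1 + O\right)$)
$h = -2004334017$ ($h = 7 - \left(22308 + 19949\right) \left(\left(-21 + 7 \cdot 68 + 7 \cdot 68^{2}\right) + 14609\right) = 7 - 42257 \left(\left(-21 + 476 + 7 \cdot 4624\right) + 14609\right) = 7 - 42257 \left(\left(-21 + 476 + 32368\right) + 14609\right) = 7 - 42257 \left(32823 + 14609\right) = 7 - 42257 \cdot 47432 = 7 - 2004334024 = -2004334017$)
$\sqrt{w + h} = \sqrt{1687 - 2004334017} = \sqrt{-2004332330} = 11 i \sqrt{16564730}$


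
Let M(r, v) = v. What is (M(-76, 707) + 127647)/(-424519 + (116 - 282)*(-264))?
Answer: -128354/380695 ≈ -0.33716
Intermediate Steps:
(M(-76, 707) + 127647)/(-424519 + (116 - 282)*(-264)) = (707 + 127647)/(-424519 + (116 - 282)*(-264)) = 128354/(-424519 - 166*(-264)) = 128354/(-424519 + 43824) = 128354/(-380695) = 128354*(-1/380695) = -128354/380695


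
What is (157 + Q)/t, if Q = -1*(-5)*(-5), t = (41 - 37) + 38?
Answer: 22/7 ≈ 3.1429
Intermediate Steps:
t = 42 (t = 4 + 38 = 42)
Q = -25 (Q = 5*(-5) = -25)
(157 + Q)/t = (157 - 25)/42 = 132*(1/42) = 22/7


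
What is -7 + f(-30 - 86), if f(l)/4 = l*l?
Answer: 53817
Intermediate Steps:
f(l) = 4*l² (f(l) = 4*(l*l) = 4*l²)
-7 + f(-30 - 86) = -7 + 4*(-30 - 86)² = -7 + 4*(-116)² = -7 + 4*13456 = -7 + 53824 = 53817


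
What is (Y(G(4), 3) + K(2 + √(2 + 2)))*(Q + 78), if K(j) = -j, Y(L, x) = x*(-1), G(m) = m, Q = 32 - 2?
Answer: -756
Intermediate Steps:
Q = 30
Y(L, x) = -x
(Y(G(4), 3) + K(2 + √(2 + 2)))*(Q + 78) = (-1*3 - (2 + √(2 + 2)))*(30 + 78) = (-3 - (2 + √4))*108 = (-3 - (2 + 2))*108 = (-3 - 1*4)*108 = (-3 - 4)*108 = -7*108 = -756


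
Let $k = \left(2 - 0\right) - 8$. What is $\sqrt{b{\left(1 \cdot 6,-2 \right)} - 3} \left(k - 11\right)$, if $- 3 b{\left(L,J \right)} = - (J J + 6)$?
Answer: $- \frac{17 \sqrt{3}}{3} \approx -9.815$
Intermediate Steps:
$b{\left(L,J \right)} = 2 + \frac{J^{2}}{3}$ ($b{\left(L,J \right)} = - \frac{\left(-1\right) \left(J J + 6\right)}{3} = - \frac{\left(-1\right) \left(J^{2} + 6\right)}{3} = - \frac{\left(-1\right) \left(6 + J^{2}\right)}{3} = - \frac{-6 - J^{2}}{3} = 2 + \frac{J^{2}}{3}$)
$k = -6$ ($k = \left(2 + 0\right) - 8 = 2 - 8 = -6$)
$\sqrt{b{\left(1 \cdot 6,-2 \right)} - 3} \left(k - 11\right) = \sqrt{\left(2 + \frac{\left(-2\right)^{2}}{3}\right) - 3} \left(-6 - 11\right) = \sqrt{\left(2 + \frac{1}{3} \cdot 4\right) - 3} \left(-17\right) = \sqrt{\left(2 + \frac{4}{3}\right) - 3} \left(-17\right) = \sqrt{\frac{10}{3} - 3} \left(-17\right) = \sqrt{\frac{1}{3}} \left(-17\right) = \frac{\sqrt{3}}{3} \left(-17\right) = - \frac{17 \sqrt{3}}{3}$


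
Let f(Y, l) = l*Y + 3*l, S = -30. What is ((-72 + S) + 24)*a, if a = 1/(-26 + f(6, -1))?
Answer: 78/35 ≈ 2.2286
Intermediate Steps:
f(Y, l) = 3*l + Y*l (f(Y, l) = Y*l + 3*l = 3*l + Y*l)
a = -1/35 (a = 1/(-26 - (3 + 6)) = 1/(-26 - 1*9) = 1/(-26 - 9) = 1/(-35) = -1/35 ≈ -0.028571)
((-72 + S) + 24)*a = ((-72 - 30) + 24)*(-1/35) = (-102 + 24)*(-1/35) = -78*(-1/35) = 78/35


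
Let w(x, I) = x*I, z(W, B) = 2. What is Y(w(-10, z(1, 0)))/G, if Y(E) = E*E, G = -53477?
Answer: -400/53477 ≈ -0.0074799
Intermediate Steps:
w(x, I) = I*x
Y(E) = E²
Y(w(-10, z(1, 0)))/G = (2*(-10))²/(-53477) = (-20)²*(-1/53477) = 400*(-1/53477) = -400/53477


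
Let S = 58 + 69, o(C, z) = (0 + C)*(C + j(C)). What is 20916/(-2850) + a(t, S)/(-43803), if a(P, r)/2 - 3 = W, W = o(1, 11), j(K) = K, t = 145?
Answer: -152702008/20806425 ≈ -7.3392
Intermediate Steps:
o(C, z) = 2*C² (o(C, z) = (0 + C)*(C + C) = C*(2*C) = 2*C²)
W = 2 (W = 2*1² = 2*1 = 2)
S = 127
a(P, r) = 10 (a(P, r) = 6 + 2*2 = 6 + 4 = 10)
20916/(-2850) + a(t, S)/(-43803) = 20916/(-2850) + 10/(-43803) = 20916*(-1/2850) + 10*(-1/43803) = -3486/475 - 10/43803 = -152702008/20806425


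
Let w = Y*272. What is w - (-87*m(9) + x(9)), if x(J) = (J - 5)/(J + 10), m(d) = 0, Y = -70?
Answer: -361764/19 ≈ -19040.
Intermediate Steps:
x(J) = (-5 + J)/(10 + J)
w = -19040 (w = -70*272 = -19040)
w - (-87*m(9) + x(9)) = -19040 - (-87*0 + (-5 + 9)/(10 + 9)) = -19040 - (0 + 4/19) = -19040 - 1*4/19 = -19040 - 4/19 = -361764/19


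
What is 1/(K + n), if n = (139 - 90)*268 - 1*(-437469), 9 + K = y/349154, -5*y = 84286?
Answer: 872885/393314955777 ≈ 2.2193e-6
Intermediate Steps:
y = -84286/5 (y = -⅕*84286 = -84286/5 ≈ -16857.)
K = -7898108/872885 (K = -9 - 84286/5/349154 = -9 - 84286/5*1/349154 = -9 - 42143/872885 = -7898108/872885 ≈ -9.0483)
n = 450601 (n = 49*268 + 437469 = 13132 + 437469 = 450601)
1/(K + n) = 1/(-7898108/872885 + 450601) = 1/(393314955777/872885) = 872885/393314955777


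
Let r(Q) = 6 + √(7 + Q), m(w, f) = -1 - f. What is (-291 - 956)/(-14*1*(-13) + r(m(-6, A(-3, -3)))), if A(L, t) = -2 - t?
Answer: -234436/35339 + 1247*√5/35339 ≈ -6.5550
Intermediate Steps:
(-291 - 956)/(-14*1*(-13) + r(m(-6, A(-3, -3)))) = (-291 - 956)/(-14*1*(-13) + (6 + √(7 + (-1 - (-2 - 1*(-3)))))) = -1247/(-14*(-13) + (6 + √(7 + (-1 - (-2 + 3))))) = -1247/(182 + (6 + √(7 + (-1 - 1*1)))) = -1247/(182 + (6 + √(7 + (-1 - 1)))) = -1247/(182 + (6 + √(7 - 2))) = -1247/(182 + (6 + √5)) = -1247/(188 + √5)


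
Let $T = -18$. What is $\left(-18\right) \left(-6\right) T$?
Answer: $-1944$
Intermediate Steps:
$\left(-18\right) \left(-6\right) T = \left(-18\right) \left(-6\right) \left(-18\right) = 108 \left(-18\right) = -1944$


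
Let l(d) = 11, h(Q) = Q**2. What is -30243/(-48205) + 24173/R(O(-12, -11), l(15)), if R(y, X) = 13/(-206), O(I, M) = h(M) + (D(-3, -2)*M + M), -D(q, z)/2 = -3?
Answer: -240043056631/626665 ≈ -3.8305e+5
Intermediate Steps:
D(q, z) = 6 (D(q, z) = -2*(-3) = 6)
O(I, M) = M**2 + 7*M (O(I, M) = M**2 + (6*M + M) = M**2 + 7*M)
R(y, X) = -13/206 (R(y, X) = 13*(-1/206) = -13/206)
-30243/(-48205) + 24173/R(O(-12, -11), l(15)) = -30243/(-48205) + 24173/(-13/206) = -30243*(-1/48205) + 24173*(-206/13) = 30243/48205 - 4979638/13 = -240043056631/626665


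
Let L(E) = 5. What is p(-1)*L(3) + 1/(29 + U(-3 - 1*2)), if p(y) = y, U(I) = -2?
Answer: -134/27 ≈ -4.9630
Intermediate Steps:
p(-1)*L(3) + 1/(29 + U(-3 - 1*2)) = -1*5 + 1/(29 - 2) = -5 + 1/27 = -134/27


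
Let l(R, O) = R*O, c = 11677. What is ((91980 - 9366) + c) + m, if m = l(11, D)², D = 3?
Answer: 95380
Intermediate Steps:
l(R, O) = O*R
m = 1089 (m = (3*11)² = 33² = 1089)
((91980 - 9366) + c) + m = ((91980 - 9366) + 11677) + 1089 = (82614 + 11677) + 1089 = 94291 + 1089 = 95380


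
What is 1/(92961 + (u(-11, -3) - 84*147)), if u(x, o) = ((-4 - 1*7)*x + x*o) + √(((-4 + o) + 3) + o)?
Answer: 80767/6523308296 - I*√7/6523308296 ≈ 1.2381e-5 - 4.0558e-10*I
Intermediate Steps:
u(x, o) = √(-1 + 2*o) - 11*x + o*x (u(x, o) = ((-4 - 7)*x + o*x) + √((-1 + o) + o) = (-11*x + o*x) + √(-1 + 2*o) = √(-1 + 2*o) - 11*x + o*x)
1/(92961 + (u(-11, -3) - 84*147)) = 1/(92961 + ((√(-1 + 2*(-3)) - 11*(-11) - 3*(-11)) - 84*147)) = 1/(92961 + ((√(-1 - 6) + 121 + 33) - 12348)) = 1/(92961 + ((√(-7) + 121 + 33) - 12348)) = 1/(92961 + ((I*√7 + 121 + 33) - 12348)) = 1/(92961 + ((154 + I*√7) - 12348)) = 1/(92961 + (-12194 + I*√7)) = 1/(80767 + I*√7)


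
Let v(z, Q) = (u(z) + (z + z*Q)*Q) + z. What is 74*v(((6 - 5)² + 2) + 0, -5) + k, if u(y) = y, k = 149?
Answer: 5033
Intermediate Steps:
v(z, Q) = 2*z + Q*(z + Q*z) (v(z, Q) = (z + (z + z*Q)*Q) + z = (z + (z + Q*z)*Q) + z = (z + Q*(z + Q*z)) + z = 2*z + Q*(z + Q*z))
74*v(((6 - 5)² + 2) + 0, -5) + k = 74*((((6 - 5)² + 2) + 0)*(2 - 5 + (-5)²)) + 149 = 74*(((1² + 2) + 0)*(2 - 5 + 25)) + 149 = 74*(((1 + 2) + 0)*22) + 149 = 74*((3 + 0)*22) + 149 = 74*(3*22) + 149 = 74*66 + 149 = 4884 + 149 = 5033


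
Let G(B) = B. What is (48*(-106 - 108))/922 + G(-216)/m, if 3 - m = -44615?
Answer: -114628812/10284449 ≈ -11.146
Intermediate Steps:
m = 44618 (m = 3 - 1*(-44615) = 3 + 44615 = 44618)
(48*(-106 - 108))/922 + G(-216)/m = (48*(-106 - 108))/922 - 216/44618 = (48*(-214))*(1/922) - 216*1/44618 = -10272*1/922 - 108/22309 = -5136/461 - 108/22309 = -114628812/10284449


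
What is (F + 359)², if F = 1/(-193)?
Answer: 4800549796/37249 ≈ 1.2888e+5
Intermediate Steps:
F = -1/193 ≈ -0.0051813
(F + 359)² = (-1/193 + 359)² = (69286/193)² = 4800549796/37249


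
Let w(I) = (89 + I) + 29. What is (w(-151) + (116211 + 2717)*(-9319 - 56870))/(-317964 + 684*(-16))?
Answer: 2623908475/109636 ≈ 23933.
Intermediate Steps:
w(I) = 118 + I
(w(-151) + (116211 + 2717)*(-9319 - 56870))/(-317964 + 684*(-16)) = ((118 - 151) + (116211 + 2717)*(-9319 - 56870))/(-317964 + 684*(-16)) = (-33 + 118928*(-66189))/(-317964 - 10944) = (-33 - 7871725392)/(-328908) = -7871725425*(-1/328908) = 2623908475/109636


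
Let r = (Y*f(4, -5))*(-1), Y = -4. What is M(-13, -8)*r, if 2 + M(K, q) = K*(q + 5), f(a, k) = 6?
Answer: 888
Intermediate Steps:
r = 24 (r = -4*6*(-1) = -24*(-1) = 24)
M(K, q) = -2 + K*(5 + q) (M(K, q) = -2 + K*(q + 5) = -2 + K*(5 + q))
M(-13, -8)*r = (-2 + 5*(-13) - 13*(-8))*24 = (-2 - 65 + 104)*24 = 37*24 = 888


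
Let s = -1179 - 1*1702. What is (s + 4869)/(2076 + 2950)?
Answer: 142/359 ≈ 0.39554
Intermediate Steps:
s = -2881 (s = -1179 - 1702 = -2881)
(s + 4869)/(2076 + 2950) = (-2881 + 4869)/(2076 + 2950) = 1988/5026 = 1988*(1/5026) = 142/359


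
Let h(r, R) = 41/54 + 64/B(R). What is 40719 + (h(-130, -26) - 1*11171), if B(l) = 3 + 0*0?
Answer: 1596785/54 ≈ 29570.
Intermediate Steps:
B(l) = 3 (B(l) = 3 + 0 = 3)
h(r, R) = 1193/54 (h(r, R) = 41/54 + 64/3 = 1193/54)
40719 + (h(-130, -26) - 1*11171) = 40719 + (1193/54 - 1*11171) = 40719 + (1193/54 - 11171) = 40719 - 602041/54 = 1596785/54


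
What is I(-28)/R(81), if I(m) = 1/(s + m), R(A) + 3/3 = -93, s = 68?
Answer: -1/3760 ≈ -0.00026596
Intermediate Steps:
R(A) = -94 (R(A) = -1 - 93 = -94)
I(m) = 1/(68 + m)
I(-28)/R(81) = 1/((68 - 28)*(-94)) = -1/94/40 = (1/40)*(-1/94) = -1/3760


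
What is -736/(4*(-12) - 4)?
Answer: 184/13 ≈ 14.154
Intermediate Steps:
-736/(4*(-12) - 4) = -736/(-48 - 4) = -736/(-52) = -736*(-1/52) = 184/13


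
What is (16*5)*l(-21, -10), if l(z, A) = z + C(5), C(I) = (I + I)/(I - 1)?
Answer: -1480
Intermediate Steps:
C(I) = 2*I/(-1 + I) (C(I) = (2*I)/(-1 + I) = 2*I/(-1 + I))
l(z, A) = 5/2 + z (l(z, A) = z + 2*5/(-1 + 5) = z + 2*5/4 = z + 2*5*(¼) = z + 5/2 = 5/2 + z)
(16*5)*l(-21, -10) = (16*5)*(5/2 - 21) = 80*(-37/2) = -1480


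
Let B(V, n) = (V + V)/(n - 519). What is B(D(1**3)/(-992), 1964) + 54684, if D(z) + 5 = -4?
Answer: 39193116489/716720 ≈ 54684.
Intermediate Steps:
D(z) = -9 (D(z) = -5 - 4 = -9)
B(V, n) = 2*V/(-519 + n) (B(V, n) = (2*V)/(-519 + n) = 2*V/(-519 + n))
B(D(1**3)/(-992), 1964) + 54684 = 2*(-9/(-992))/(-519 + 1964) + 54684 = 2*(-9*(-1/992))/1445 + 54684 = 2*(9/992)*(1/1445) + 54684 = 9/716720 + 54684 = 39193116489/716720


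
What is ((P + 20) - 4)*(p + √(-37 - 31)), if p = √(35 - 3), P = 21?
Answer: 148*√2 + 74*I*√17 ≈ 209.3 + 305.11*I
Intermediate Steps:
p = 4*√2 (p = √32 = 4*√2 ≈ 5.6569)
((P + 20) - 4)*(p + √(-37 - 31)) = ((21 + 20) - 4)*(4*√2 + √(-37 - 31)) = (41 - 4)*(4*√2 + √(-68)) = 37*(4*√2 + 2*I*√17) = 148*√2 + 74*I*√17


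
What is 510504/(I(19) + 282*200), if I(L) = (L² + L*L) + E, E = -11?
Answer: 170168/19037 ≈ 8.9388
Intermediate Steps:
I(L) = -11 + 2*L² (I(L) = (L² + L*L) - 11 = (L² + L²) - 11 = 2*L² - 11 = -11 + 2*L²)
510504/(I(19) + 282*200) = 510504/((-11 + 2*19²) + 282*200) = 510504/((-11 + 2*361) + 56400) = 510504/((-11 + 722) + 56400) = 510504/(711 + 56400) = 510504/57111 = 510504*(1/57111) = 170168/19037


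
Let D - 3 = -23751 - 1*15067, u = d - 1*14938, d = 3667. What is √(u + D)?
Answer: I*√50086 ≈ 223.8*I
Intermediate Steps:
u = -11271 (u = 3667 - 1*14938 = 3667 - 14938 = -11271)
D = -38815 (D = 3 + (-23751 - 1*15067) = 3 + (-23751 - 15067) = 3 - 38818 = -38815)
√(u + D) = √(-11271 - 38815) = √(-50086) = I*√50086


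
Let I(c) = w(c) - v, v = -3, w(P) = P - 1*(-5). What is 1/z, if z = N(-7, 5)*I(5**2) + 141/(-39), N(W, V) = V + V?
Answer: 13/4243 ≈ 0.0030639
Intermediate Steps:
w(P) = 5 + P (w(P) = P + 5 = 5 + P)
N(W, V) = 2*V
I(c) = 8 + c (I(c) = (5 + c) - 1*(-3) = (5 + c) + 3 = 8 + c)
z = 4243/13 (z = (2*5)*(8 + 5**2) + 141/(-39) = 10*(8 + 25) + 141*(-1/39) = 10*33 - 47/13 = 330 - 47/13 = 4243/13 ≈ 326.38)
1/z = 1/(4243/13) = 13/4243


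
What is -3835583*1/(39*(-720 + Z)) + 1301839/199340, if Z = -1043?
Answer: 854095659343/13706020380 ≈ 62.315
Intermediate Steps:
-3835583*1/(39*(-720 + Z)) + 1301839/199340 = -3835583*1/(39*(-720 - 1043)) + 1301839/199340 = -3835583/(39*(-1763)) + 1301839*(1/199340) = -3835583/(-68757) + 1301839/199340 = -3835583*(-1/68757) + 1301839/199340 = 3835583/68757 + 1301839/199340 = 854095659343/13706020380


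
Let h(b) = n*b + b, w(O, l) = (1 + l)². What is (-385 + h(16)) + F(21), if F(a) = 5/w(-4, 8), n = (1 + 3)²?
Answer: -9148/81 ≈ -112.94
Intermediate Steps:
n = 16 (n = 4² = 16)
h(b) = 17*b (h(b) = 16*b + b = 17*b)
F(a) = 5/81 (F(a) = 5/((1 + 8)²) = 5/(9²) = 5/81)
(-385 + h(16)) + F(21) = (-385 + 17*16) + 5/81 = (-385 + 272) + 5/81 = -113 + 5/81 = -9148/81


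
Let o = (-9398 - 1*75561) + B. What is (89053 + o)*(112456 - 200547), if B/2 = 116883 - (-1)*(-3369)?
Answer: -20359768102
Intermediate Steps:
B = 227028 (B = 2*(116883 - (-1)*(-3369)) = 2*(116883 - 1*3369) = 2*(116883 - 3369) = 2*113514 = 227028)
o = 142069 (o = (-9398 - 1*75561) + 227028 = (-9398 - 75561) + 227028 = -84959 + 227028 = 142069)
(89053 + o)*(112456 - 200547) = (89053 + 142069)*(112456 - 200547) = 231122*(-88091) = -20359768102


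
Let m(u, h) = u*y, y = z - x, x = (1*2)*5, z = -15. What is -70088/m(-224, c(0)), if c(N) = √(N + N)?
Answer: -8761/700 ≈ -12.516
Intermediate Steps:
x = 10 (x = 2*5 = 10)
y = -25 (y = -15 - 1*10 = -15 - 10 = -25)
c(N) = √2*√N (c(N) = √(2*N) = √2*√N)
m(u, h) = -25*u (m(u, h) = u*(-25) = -25*u)
-70088/m(-224, c(0)) = -70088/((-25*(-224))) = -70088/5600 = -70088*1/5600 = -8761/700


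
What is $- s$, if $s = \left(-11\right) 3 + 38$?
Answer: $-5$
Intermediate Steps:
$s = 5$ ($s = -33 + 38 = 5$)
$- s = \left(-1\right) 5 = -5$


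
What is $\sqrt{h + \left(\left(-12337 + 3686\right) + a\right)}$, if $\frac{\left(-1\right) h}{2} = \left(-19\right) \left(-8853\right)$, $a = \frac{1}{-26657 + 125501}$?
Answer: $\frac{i \sqrt{842833023670749}}{49422} \approx 587.42 i$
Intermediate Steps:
$a = \frac{1}{98844} \approx 1.0117 \cdot 10^{-5}$
$h = -336414$ ($h = - 2 \left(\left(-19\right) \left(-8853\right)\right) = \left(-2\right) 168207 = -336414$)
$\sqrt{h + \left(\left(-12337 + 3686\right) + a\right)} = \sqrt{-336414 + \left(\left(-12337 + 3686\right) + \frac{1}{98844}\right)} = \sqrt{-336414 + \left(-8651 + \frac{1}{98844}\right)} = \sqrt{-336414 - \frac{855099443}{98844}} = \sqrt{- \frac{34107604859}{98844}} = \frac{i \sqrt{842833023670749}}{49422}$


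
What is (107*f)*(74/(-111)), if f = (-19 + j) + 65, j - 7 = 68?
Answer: -25894/3 ≈ -8631.3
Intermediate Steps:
j = 75 (j = 7 + 68 = 75)
f = 121 (f = (-19 + 75) + 65 = 56 + 65 = 121)
(107*f)*(74/(-111)) = (107*121)*(74/(-111)) = 12947*(74*(-1/111)) = 12947*(-⅔) = -25894/3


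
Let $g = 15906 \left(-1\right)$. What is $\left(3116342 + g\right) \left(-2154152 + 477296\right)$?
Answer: $-5198984709216$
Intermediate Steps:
$g = -15906$
$\left(3116342 + g\right) \left(-2154152 + 477296\right) = \left(3116342 - 15906\right) \left(-2154152 + 477296\right) = 3100436 \left(-1676856\right) = -5198984709216$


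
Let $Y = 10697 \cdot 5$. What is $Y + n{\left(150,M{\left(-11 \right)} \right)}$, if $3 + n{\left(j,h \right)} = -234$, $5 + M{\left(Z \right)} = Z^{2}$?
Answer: $53248$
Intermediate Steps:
$M{\left(Z \right)} = -5 + Z^{2}$
$n{\left(j,h \right)} = -237$ ($n{\left(j,h \right)} = -3 - 234 = -237$)
$Y = 53485$
$Y + n{\left(150,M{\left(-11 \right)} \right)} = 53485 - 237 = 53248$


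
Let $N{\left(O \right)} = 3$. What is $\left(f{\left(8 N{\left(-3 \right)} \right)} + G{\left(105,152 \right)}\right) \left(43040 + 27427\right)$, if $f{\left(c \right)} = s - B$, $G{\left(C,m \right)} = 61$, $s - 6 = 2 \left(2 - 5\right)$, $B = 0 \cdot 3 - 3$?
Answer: $4509888$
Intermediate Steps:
$B = -3$ ($B = 0 - 3 = -3$)
$s = 0$ ($s = 6 + 2 \left(2 - 5\right) = 6 + 2 \left(-3\right) = 6 - 6 = 0$)
$f{\left(c \right)} = 3$ ($f{\left(c \right)} = 0 - -3 = 0 + 3 = 3$)
$\left(f{\left(8 N{\left(-3 \right)} \right)} + G{\left(105,152 \right)}\right) \left(43040 + 27427\right) = \left(3 + 61\right) \left(43040 + 27427\right) = 64 \cdot 70467 = 4509888$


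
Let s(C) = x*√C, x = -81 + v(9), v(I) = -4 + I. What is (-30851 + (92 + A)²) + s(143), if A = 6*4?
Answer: -17395 - 76*√143 ≈ -18304.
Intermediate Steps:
x = -76 (x = -81 + (-4 + 9) = -81 + 5 = -76)
A = 24
s(C) = -76*√C
(-30851 + (92 + A)²) + s(143) = (-30851 + (92 + 24)²) - 76*√143 = (-30851 + 116²) - 76*√143 = (-30851 + 13456) - 76*√143 = -17395 - 76*√143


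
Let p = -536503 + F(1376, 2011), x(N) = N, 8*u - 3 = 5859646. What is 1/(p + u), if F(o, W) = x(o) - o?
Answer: 8/1567625 ≈ 5.1033e-6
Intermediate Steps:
u = 5859649/8 (u = 3/8 + (1/8)*5859646 = 3/8 + 2929823/4 = 5859649/8 ≈ 7.3246e+5)
F(o, W) = 0 (F(o, W) = o - o = 0)
p = -536503 (p = -536503 + 0 = -536503)
1/(p + u) = 1/(-536503 + 5859649/8) = 1/(1567625/8) = 8/1567625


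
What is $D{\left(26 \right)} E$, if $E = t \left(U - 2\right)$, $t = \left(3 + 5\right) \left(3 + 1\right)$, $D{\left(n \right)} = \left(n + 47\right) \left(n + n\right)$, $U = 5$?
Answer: $364416$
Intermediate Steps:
$D{\left(n \right)} = 2 n \left(47 + n\right)$ ($D{\left(n \right)} = \left(47 + n\right) 2 n = 2 n \left(47 + n\right)$)
$t = 32$ ($t = 8 \cdot 4 = 32$)
$E = 96$ ($E = 32 \left(5 - 2\right) = 32 \cdot 3 = 96$)
$D{\left(26 \right)} E = 2 \cdot 26 \left(47 + 26\right) 96 = 2 \cdot 26 \cdot 73 \cdot 96 = 3796 \cdot 96 = 364416$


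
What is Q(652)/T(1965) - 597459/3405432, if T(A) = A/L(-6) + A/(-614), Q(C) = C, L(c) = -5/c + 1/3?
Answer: 1742068323959/8201761618920 ≈ 0.21240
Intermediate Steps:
L(c) = ⅓ - 5/c (L(c) = -5/c + 1*(⅓) = -5/c + ⅓ = ⅓ - 5/c)
T(A) = 3677*A/4298 (T(A) = A/(((⅓)*(-15 - 6)/(-6))) + A/(-614) = A/(((⅓)*(-⅙)*(-21))) + A*(-1/614) = A/(7/6) - A/614 = A*(6/7) - A/614 = 6*A/7 - A/614 = 3677*A/4298)
Q(652)/T(1965) - 597459/3405432 = 652/(((3677/4298)*1965)) - 597459/3405432 = 652/(7225305/4298) - 597459*1/3405432 = 652*(4298/7225305) - 199153/1135144 = 2802296/7225305 - 199153/1135144 = 1742068323959/8201761618920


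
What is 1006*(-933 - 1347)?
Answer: -2293680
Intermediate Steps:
1006*(-933 - 1347) = 1006*(-2280) = -2293680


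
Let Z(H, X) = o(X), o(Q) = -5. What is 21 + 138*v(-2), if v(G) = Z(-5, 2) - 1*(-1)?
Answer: -531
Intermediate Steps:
Z(H, X) = -5
v(G) = -4 (v(G) = -5 - 1*(-1) = -5 + 1 = -4)
21 + 138*v(-2) = 21 + 138*(-4) = 21 - 552 = -531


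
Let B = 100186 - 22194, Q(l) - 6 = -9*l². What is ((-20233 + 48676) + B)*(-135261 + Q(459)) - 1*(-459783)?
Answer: -216209896257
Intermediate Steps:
Q(l) = 6 - 9*l²
B = 77992
((-20233 + 48676) + B)*(-135261 + Q(459)) - 1*(-459783) = ((-20233 + 48676) + 77992)*(-135261 + (6 - 9*459²)) - 1*(-459783) = (28443 + 77992)*(-135261 + (6 - 9*210681)) + 459783 = 106435*(-135261 + (6 - 1896129)) + 459783 = 106435*(-135261 - 1896123) + 459783 = 106435*(-2031384) + 459783 = -216210356040 + 459783 = -216209896257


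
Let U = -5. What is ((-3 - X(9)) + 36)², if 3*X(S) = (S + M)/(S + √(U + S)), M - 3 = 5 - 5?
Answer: 128881/121 ≈ 1065.1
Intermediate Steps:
M = 3 (M = 3 + (5 - 5) = 3 + 0 = 3)
X(S) = (3 + S)/(3*(S + √(-5 + S))) (X(S) = ((S + 3)/(S + √(-5 + S)))/3 = ((3 + S)/(S + √(-5 + S)))/3 = (3 + S)/(3*(S + √(-5 + S))))
((-3 - X(9)) + 36)² = ((-3 - (1 + (⅓)*9)/(9 + √(-5 + 9))) + 36)² = ((-3 - (1 + 3)/(9 + √4)) + 36)² = ((-3 - 4/(9 + 2)) + 36)² = ((-3 - 4/11) + 36)² = (-37/11 + 36)² = (359/11)² = 128881/121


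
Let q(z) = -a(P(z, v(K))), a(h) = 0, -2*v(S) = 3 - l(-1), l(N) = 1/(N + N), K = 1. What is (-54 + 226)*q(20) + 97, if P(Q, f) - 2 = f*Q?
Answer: 97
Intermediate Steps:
l(N) = 1/(2*N)
v(S) = -7/4 (v(S) = -(3 - 1/(2*(-1)))/2 = -(3 - (-1)/2)/2 = -(3 - 1*(-½))/2 = -(3 + ½)/2 = -½*7/2 = -7/4)
P(Q, f) = 2 + Q*f (P(Q, f) = 2 + f*Q = 2 + Q*f)
q(z) = 0 (q(z) = -1*0 = 0)
(-54 + 226)*q(20) + 97 = (-54 + 226)*0 + 97 = 172*0 + 97 = 0 + 97 = 97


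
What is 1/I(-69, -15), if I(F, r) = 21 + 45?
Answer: 1/66 ≈ 0.015152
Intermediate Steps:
I(F, r) = 66
1/I(-69, -15) = 1/66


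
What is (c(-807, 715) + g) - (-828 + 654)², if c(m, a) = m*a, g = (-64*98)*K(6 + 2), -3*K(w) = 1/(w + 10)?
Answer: -16393451/27 ≈ -6.0717e+5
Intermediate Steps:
K(w) = -1/(3*(10 + w)) (K(w) = -1/(3*(w + 10)) = -1/(3*(10 + w)))
g = 3136/27 (g = (-64*98)*(-1/(30 + 3*(6 + 2))) = -(-6272)/(30 + 3*8) = -(-6272)/(30 + 24) = -(-6272)/54 = -6272*(-1/54) = 3136/27 ≈ 116.15)
c(m, a) = a*m
(c(-807, 715) + g) - (-828 + 654)² = (715*(-807) + 3136/27) - (-828 + 654)² = (-577005 + 3136/27) - 1*(-174)² = -15575999/27 - 1*30276 = -15575999/27 - 30276 = -16393451/27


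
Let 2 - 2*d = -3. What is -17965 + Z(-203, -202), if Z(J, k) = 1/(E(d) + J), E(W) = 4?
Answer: -3575036/199 ≈ -17965.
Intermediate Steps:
d = 5/2 (d = 1 - ½*(-3) = 1 + 3/2 = 5/2 ≈ 2.5000)
Z(J, k) = 1/(4 + J)
-17965 + Z(-203, -202) = -17965 + 1/(4 - 203) = -17965 + 1/(-199) = -17965 - 1/199 = -3575036/199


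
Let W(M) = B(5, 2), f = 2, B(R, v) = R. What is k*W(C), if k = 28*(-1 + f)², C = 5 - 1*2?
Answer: 140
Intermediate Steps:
C = 3 (C = 5 - 2 = 3)
W(M) = 5
k = 28 (k = 28*(-1 + 2)² = 28*1² = 28*1 = 28)
k*W(C) = 28*5 = 140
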